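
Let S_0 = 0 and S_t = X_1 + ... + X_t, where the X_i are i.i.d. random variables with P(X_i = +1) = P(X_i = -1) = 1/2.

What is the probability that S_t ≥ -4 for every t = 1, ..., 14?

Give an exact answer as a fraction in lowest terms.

Answer: 6721/8192

Derivation:
Let f(t,s) = #length-t paths at position s with S_1..S_t all ≥ -4.
f(t,s) = f(t-1,s-1) + f(t-1,s+1) for s ≥ -4; f(t,s) = 0 for s < -4.
t=0: f(0,0)=1
t=1: f(1,-1)=1 f(1,1)=1
t=2: f(2,-2)=1 f(2,0)=2 f(2,2)=1
t=3: f(3,-3)=1 f(3,-1)=3 f(3,1)=3 f(3,3)=1
t=4: f(4,-4)=1 f(4,-2)=4 f(4,0)=6 f(4,2)=4 f(4,4)=1
t=5: f(5,-3)=5 f(5,-1)=10 f(5,1)=10 f(5,3)=5 f(5,5)=1
t=6: f(6,-4)=5 f(6,-2)=15 f(6,0)=20 f(6,2)=15 f(6,4)=6 f(6,6)=1
t=7: f(7,-3)=20 f(7,-1)=35 f(7,1)=35 f(7,3)=21 f(7,5)=7 f(7,7)=1
t=8: f(8,-4)=20 f(8,-2)=55 f(8,0)=70 f(8,2)=56 f(8,4)=28 f(8,6)=8 f(8,8)=1
t=9: f(9,-3)=75 f(9,-1)=125 f(9,1)=126 f(9,3)=84 f(9,5)=36 f(9,7)=9 f(9,9)=1
t=10: f(10,-4)=75 f(10,-2)=200 f(10,0)=251 f(10,2)=210 f(10,4)=120 f(10,6)=45 f(10,8)=10 f(10,10)=1
t=11: f(11,-3)=275 f(11,-1)=451 f(11,1)=461 f(11,3)=330 f(11,5)=165 f(11,7)=55 f(11,9)=11 f(11,11)=1
t=12: f(12,-4)=275 f(12,-2)=726 f(12,0)=912 f(12,2)=791 f(12,4)=495 f(12,6)=220 f(12,8)=66 f(12,10)=12 f(12,12)=1
t=13: f(13,-3)=1001 f(13,-1)=1638 f(13,1)=1703 f(13,3)=1286 f(13,5)=715 f(13,7)=286 f(13,9)=78 f(13,11)=13 f(13,13)=1
t=14: f(14,-4)=1001 f(14,-2)=2639 f(14,0)=3341 f(14,2)=2989 f(14,4)=2001 f(14,6)=1001 f(14,8)=364 f(14,10)=91 f(14,12)=14 f(14,14)=1
Σ_s f(14,s) = 13442
P = 13442/16384 = 6721/8192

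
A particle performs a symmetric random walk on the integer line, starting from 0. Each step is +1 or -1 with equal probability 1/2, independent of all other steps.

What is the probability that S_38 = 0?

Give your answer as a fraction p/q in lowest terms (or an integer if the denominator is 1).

Answer: 4418157975/34359738368

Derivation:
To return to 0 after 38 steps: need exactly 19 steps of +1 and 19 of -1.
Favorable paths: C(38,19) = 35345263800
Total paths: 2^38 = 274877906944
P = 35345263800/274877906944 = 4418157975/34359738368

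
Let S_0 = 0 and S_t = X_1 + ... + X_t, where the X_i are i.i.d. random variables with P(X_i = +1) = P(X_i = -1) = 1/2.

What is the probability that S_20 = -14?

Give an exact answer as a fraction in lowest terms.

Answer: 285/262144

Derivation:
To reach position -14 after 20 steps: need 3 steps of +1 and 17 of -1.
Favorable paths: C(20,3) = 1140
Total paths: 2^20 = 1048576
P = 1140/1048576 = 285/262144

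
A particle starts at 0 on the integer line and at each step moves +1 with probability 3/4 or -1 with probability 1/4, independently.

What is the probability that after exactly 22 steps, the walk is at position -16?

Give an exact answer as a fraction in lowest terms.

Answer: 10395/4398046511104

Derivation:
To reach position -16 after 22 steps: need 3 steps of +1 and 19 steps of -1.
Number of such sequences: C(22,3) = 1540
Each has probability (3/4)^3 · (1/4)^19 = 27/17592186044416
P = 1540 · 27/17592186044416 = 10395/4398046511104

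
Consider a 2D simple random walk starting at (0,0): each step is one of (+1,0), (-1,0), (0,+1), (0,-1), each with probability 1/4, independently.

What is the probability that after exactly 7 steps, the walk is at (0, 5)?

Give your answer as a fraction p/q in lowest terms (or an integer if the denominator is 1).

Answer: 49/16384

Derivation:
Let h be the number of horizontal steps (so 7-h are vertical). To end at (0,5) need (h+0)/2 right-steps and ((7-h)+5)/2 up-steps.
Sum over h with 0 ≤ h ≤ 2, h ≡ 0 (mod 2), 7-h ≡ 1 (mod 2):
h=0: C(7,0)·C(0,0)·C(7,6) = 1·1·7 = 7
h=2: C(7,2)·C(2,1)·C(5,5) = 21·2·1 = 42
Total favorable: 49
Total paths: 4^7 = 16384
P = 49/16384 = 49/16384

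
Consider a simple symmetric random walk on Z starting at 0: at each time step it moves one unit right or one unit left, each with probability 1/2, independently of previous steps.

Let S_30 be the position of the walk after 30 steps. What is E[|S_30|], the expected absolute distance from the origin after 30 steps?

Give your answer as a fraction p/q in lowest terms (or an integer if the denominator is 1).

Answer: 145422675/33554432

Derivation:
S_30 takes values m ≡ 0 (mod 2) with |m| ≤ 30; P(S_30=m) = C(30,(30+m)/2)/2^30.
Total paths: 2^30 = 1073741824
Distribution: P(S=-30)=1/1073741824, P(S=-28)=30/1073741824, P(S=-26)=435/1073741824, P(S=-24)=4060/1073741824, P(S=-22)=27405/1073741824, P(S=-20)=142506/1073741824, P(S=-18)=593775/1073741824, P(S=-16)=2035800/1073741824, P(S=-14)=5852925/1073741824, P(S=-12)=14307150/1073741824, P(S=-10)=30045015/1073741824, P(S=-8)=54627300/1073741824, P(S=-6)=86493225/1073741824, P(S=-4)=119759850/1073741824, P(S=-2)=145422675/1073741824, P(S=0)=155117520/1073741824, P(S=2)=145422675/1073741824, P(S=4)=119759850/1073741824, P(S=6)=86493225/1073741824, P(S=8)=54627300/1073741824, P(S=10)=30045015/1073741824, P(S=12)=14307150/1073741824, P(S=14)=5852925/1073741824, P(S=16)=2035800/1073741824, P(S=18)=593775/1073741824, P(S=20)=142506/1073741824, P(S=22)=27405/1073741824, P(S=24)=4060/1073741824, P(S=26)=435/1073741824, P(S=28)=30/1073741824, P(S=30)=1/1073741824
E[|S_30|] = Σ_m |m|·P(S_30=m) = 4653525600/1073741824 = 145422675/33554432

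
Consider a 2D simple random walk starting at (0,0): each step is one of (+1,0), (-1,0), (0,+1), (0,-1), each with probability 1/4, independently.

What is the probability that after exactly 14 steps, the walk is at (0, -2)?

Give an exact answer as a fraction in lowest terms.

Answer: 9018009/268435456

Derivation:
Let h be the number of horizontal steps (so 14-h are vertical). To end at (0,-2) need (h+0)/2 right-steps and ((14-h)-2)/2 up-steps.
Sum over h with 0 ≤ h ≤ 12, h ≡ 0 (mod 2), 14-h ≡ 0 (mod 2):
h=0: C(14,0)·C(0,0)·C(14,6) = 1·1·3003 = 3003
h=2: C(14,2)·C(2,1)·C(12,5) = 91·2·792 = 144144
h=4: C(14,4)·C(4,2)·C(10,4) = 1001·6·210 = 1261260
h=6: C(14,6)·C(6,3)·C(8,3) = 3003·20·56 = 3363360
h=8: C(14,8)·C(8,4)·C(6,2) = 3003·70·15 = 3153150
h=10: C(14,10)·C(10,5)·C(4,1) = 1001·252·4 = 1009008
h=12: C(14,12)·C(12,6)·C(2,0) = 91·924·1 = 84084
Total favorable: 9018009
Total paths: 4^14 = 268435456
P = 9018009/268435456 = 9018009/268435456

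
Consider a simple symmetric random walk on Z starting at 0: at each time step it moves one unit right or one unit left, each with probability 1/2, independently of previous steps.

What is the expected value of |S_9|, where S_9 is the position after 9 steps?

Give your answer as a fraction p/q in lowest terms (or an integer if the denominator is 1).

Answer: 315/128

Derivation:
S_9 takes values m ≡ 1 (mod 2) with |m| ≤ 9; P(S_9=m) = C(9,(9+m)/2)/2^9.
Total paths: 2^9 = 512
Distribution: P(S=-9)=1/512, P(S=-7)=9/512, P(S=-5)=36/512, P(S=-3)=84/512, P(S=-1)=126/512, P(S=1)=126/512, P(S=3)=84/512, P(S=5)=36/512, P(S=7)=9/512, P(S=9)=1/512
E[|S_9|] = Σ_m |m|·P(S_9=m) = 1260/512 = 315/128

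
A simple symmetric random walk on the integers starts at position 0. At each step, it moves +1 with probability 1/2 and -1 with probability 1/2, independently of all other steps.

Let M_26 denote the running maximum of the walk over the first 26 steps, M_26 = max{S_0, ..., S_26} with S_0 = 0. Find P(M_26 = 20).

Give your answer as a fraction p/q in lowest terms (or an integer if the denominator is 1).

Answer: 325/8388608

Derivation:
Let M_26 = max(S_0,...,S_26). Use the reflection principle: for j ≥ 1, #{paths with M_26 ≥ j} = #{S_26 ≥ j} + #{S_26 ≥ j+1}.
By reflection, #{M_26 ≥ 20} = #{S_26 ≥ 20} + #{S_26 ≥ 21} = 2952 + 352 = 3304.
#{M_26 ≥ 21} = #{S_26 ≥ 21} + #{S_26 ≥ 22} = 352 + 352 = 704.
#{M_26 = 20} = 3304 - 704 = 2600.
P(M_26 = 20) = 2600/67108864 = 325/8388608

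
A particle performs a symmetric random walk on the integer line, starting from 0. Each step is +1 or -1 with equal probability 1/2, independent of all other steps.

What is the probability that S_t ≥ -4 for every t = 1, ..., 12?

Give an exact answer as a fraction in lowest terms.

Let f(t,s) = #length-t paths at position s with S_1..S_t all ≥ -4.
f(t,s) = f(t-1,s-1) + f(t-1,s+1) for s ≥ -4; f(t,s) = 0 for s < -4.
t=0: f(0,0)=1
t=1: f(1,-1)=1 f(1,1)=1
t=2: f(2,-2)=1 f(2,0)=2 f(2,2)=1
t=3: f(3,-3)=1 f(3,-1)=3 f(3,1)=3 f(3,3)=1
t=4: f(4,-4)=1 f(4,-2)=4 f(4,0)=6 f(4,2)=4 f(4,4)=1
t=5: f(5,-3)=5 f(5,-1)=10 f(5,1)=10 f(5,3)=5 f(5,5)=1
t=6: f(6,-4)=5 f(6,-2)=15 f(6,0)=20 f(6,2)=15 f(6,4)=6 f(6,6)=1
t=7: f(7,-3)=20 f(7,-1)=35 f(7,1)=35 f(7,3)=21 f(7,5)=7 f(7,7)=1
t=8: f(8,-4)=20 f(8,-2)=55 f(8,0)=70 f(8,2)=56 f(8,4)=28 f(8,6)=8 f(8,8)=1
t=9: f(9,-3)=75 f(9,-1)=125 f(9,1)=126 f(9,3)=84 f(9,5)=36 f(9,7)=9 f(9,9)=1
t=10: f(10,-4)=75 f(10,-2)=200 f(10,0)=251 f(10,2)=210 f(10,4)=120 f(10,6)=45 f(10,8)=10 f(10,10)=1
t=11: f(11,-3)=275 f(11,-1)=451 f(11,1)=461 f(11,3)=330 f(11,5)=165 f(11,7)=55 f(11,9)=11 f(11,11)=1
t=12: f(12,-4)=275 f(12,-2)=726 f(12,0)=912 f(12,2)=791 f(12,4)=495 f(12,6)=220 f(12,8)=66 f(12,10)=12 f(12,12)=1
Σ_s f(12,s) = 3498
P = 3498/4096 = 1749/2048

Answer: 1749/2048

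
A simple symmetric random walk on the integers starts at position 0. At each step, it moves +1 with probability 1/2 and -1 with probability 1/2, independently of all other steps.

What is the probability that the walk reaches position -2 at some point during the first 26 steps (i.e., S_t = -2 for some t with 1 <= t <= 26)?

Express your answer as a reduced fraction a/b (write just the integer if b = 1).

Answer: 11762641/16777216

Derivation:
Count via complement. Let g(t,s) = #length-t paths at position s with S_1..S_t all ≠ -2.
g(t,s) = g(t-1,s-1) + g(t-1,s+1) for s ≠ -2; g(t,-2) = 0.
t=0: g(0,0)=1
t=1: g(1,-1)=1 g(1,1)=1
t=2: g(2,0)=2 g(2,2)=1
t=3: g(3,-1)=2 g(3,1)=3 g(3,3)=1
t=4: g(4,0)=5 g(4,2)=4 g(4,4)=1
t=5: g(5,-1)=5 g(5,1)=9 g(5,3)=5 g(5,5)=1
t=6: g(6,0)=14 g(6,2)=14 g(6,4)=6 g(6,6)=1
t=7: g(7,-1)=14 g(7,1)=28 g(7,3)=20 g(7,5)=7 g(7,7)=1
t=8: g(8,0)=42 g(8,2)=48 g(8,4)=27 g(8,6)=8 g(8,8)=1
t=9: g(9,-1)=42 g(9,1)=90 g(9,3)=75 g(9,5)=35 g(9,7)=9 g(9,9)=1
t=10: g(10,0)=132 g(10,2)=165 g(10,4)=110 g(10,6)=44 g(10,8)=10 g(10,10)=1
t=11: g(11,-1)=132 g(11,1)=297 g(11,3)=275 g(11,5)=154 g(11,7)=54 g(11,9)=11 g(11,11)=1
t=12: g(12,0)=429 g(12,2)=572 g(12,4)=429 g(12,6)=208 g(12,8)=65 g(12,10)=12 g(12,12)=1
t=13: g(13,-1)=429 g(13,1)=1001 g(13,3)=1001 g(13,5)=637 g(13,7)=273 g(13,9)=77 g(13,11)=13 g(13,13)=1
t=14: g(14,0)=1430 g(14,2)=2002 g(14,4)=1638 g(14,6)=910 g(14,8)=350 g(14,10)=90 g(14,12)=14 g(14,14)=1
t=15: g(15,-1)=1430 g(15,1)=3432 g(15,3)=3640 g(15,5)=2548 g(15,7)=1260 g(15,9)=440 g(15,11)=104 g(15,13)=15 g(15,15)=1
t=16: g(16,0)=4862 g(16,2)=7072 g(16,4)=6188 g(16,6)=3808 g(16,8)=1700 g(16,10)=544 g(16,12)=119 g(16,14)=16 g(16,16)=1
t=17: g(17,-1)=4862 g(17,1)=11934 g(17,3)=13260 g(17,5)=9996 g(17,7)=5508 g(17,9)=2244 g(17,11)=663 g(17,13)=135 g(17,15)=17 g(17,17)=1
t=18: g(18,0)=16796 g(18,2)=25194 g(18,4)=23256 g(18,6)=15504 g(18,8)=7752 g(18,10)=2907 g(18,12)=798 g(18,14)=152 g(18,16)=18 g(18,18)=1
t=19: g(19,-1)=16796 g(19,1)=41990 g(19,3)=48450 g(19,5)=38760 g(19,7)=23256 g(19,9)=10659 g(19,11)=3705 g(19,13)=950 g(19,15)=170 g(19,17)=19 g(19,19)=1
t=20: g(20,0)=58786 g(20,2)=90440 g(20,4)=87210 g(20,6)=62016 g(20,8)=33915 g(20,10)=14364 g(20,12)=4655 g(20,14)=1120 g(20,16)=189 g(20,18)=20 g(20,20)=1
t=21: g(21,-1)=58786 g(21,1)=149226 g(21,3)=177650 g(21,5)=149226 g(21,7)=95931 g(21,9)=48279 g(21,11)=19019 g(21,13)=5775 g(21,15)=1309 g(21,17)=209 g(21,19)=21 g(21,21)=1
t=22: g(22,0)=208012 g(22,2)=326876 g(22,4)=326876 g(22,6)=245157 g(22,8)=144210 g(22,10)=67298 g(22,12)=24794 g(22,14)=7084 g(22,16)=1518 g(22,18)=230 g(22,20)=22 g(22,22)=1
t=23: g(23,-1)=208012 g(23,1)=534888 g(23,3)=653752 g(23,5)=572033 g(23,7)=389367 g(23,9)=211508 g(23,11)=92092 g(23,13)=31878 g(23,15)=8602 g(23,17)=1748 g(23,19)=252 g(23,21)=23 g(23,23)=1
t=24: g(24,0)=742900 g(24,2)=1188640 g(24,4)=1225785 g(24,6)=961400 g(24,8)=600875 g(24,10)=303600 g(24,12)=123970 g(24,14)=40480 g(24,16)=10350 g(24,18)=2000 g(24,20)=275 g(24,22)=24 g(24,24)=1
t=25: g(25,-1)=742900 g(25,1)=1931540 g(25,3)=2414425 g(25,5)=2187185 g(25,7)=1562275 g(25,9)=904475 g(25,11)=427570 g(25,13)=164450 g(25,15)=50830 g(25,17)=12350 g(25,19)=2275 g(25,21)=299 g(25,23)=25 g(25,25)=1
t=26: g(26,0)=2674440 g(26,2)=4345965 g(26,4)=4601610 g(26,6)=3749460 g(26,8)=2466750 g(26,10)=1332045 g(26,12)=592020 g(26,14)=215280 g(26,16)=63180 g(26,18)=14625 g(26,20)=2574 g(26,22)=324 g(26,24)=26 g(26,26)=1
Paths never hitting -2: Σ_s g(26,s) = 20058300
Paths hitting -2: 2^26 - 20058300 = 47050564
P = 47050564/67108864 = 11762641/16777216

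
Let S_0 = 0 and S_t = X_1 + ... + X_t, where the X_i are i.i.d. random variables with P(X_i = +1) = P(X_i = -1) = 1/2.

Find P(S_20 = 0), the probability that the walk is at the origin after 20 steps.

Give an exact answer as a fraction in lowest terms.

Answer: 46189/262144

Derivation:
To return to 0 after 20 steps: need exactly 10 steps of +1 and 10 of -1.
Favorable paths: C(20,10) = 184756
Total paths: 2^20 = 1048576
P = 184756/1048576 = 46189/262144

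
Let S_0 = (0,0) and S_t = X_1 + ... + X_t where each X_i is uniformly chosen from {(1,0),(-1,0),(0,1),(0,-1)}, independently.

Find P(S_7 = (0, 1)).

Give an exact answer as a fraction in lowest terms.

Answer: 1225/16384

Derivation:
Let h be the number of horizontal steps (so 7-h are vertical). To end at (0,1) need (h+0)/2 right-steps and ((7-h)+1)/2 up-steps.
Sum over h with 0 ≤ h ≤ 6, h ≡ 0 (mod 2), 7-h ≡ 1 (mod 2):
h=0: C(7,0)·C(0,0)·C(7,4) = 1·1·35 = 35
h=2: C(7,2)·C(2,1)·C(5,3) = 21·2·10 = 420
h=4: C(7,4)·C(4,2)·C(3,2) = 35·6·3 = 630
h=6: C(7,6)·C(6,3)·C(1,1) = 7·20·1 = 140
Total favorable: 1225
Total paths: 4^7 = 16384
P = 1225/16384 = 1225/16384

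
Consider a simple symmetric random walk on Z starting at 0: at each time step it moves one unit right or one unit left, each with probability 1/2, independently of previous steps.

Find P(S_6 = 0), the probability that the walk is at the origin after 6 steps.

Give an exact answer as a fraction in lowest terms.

Answer: 5/16

Derivation:
To return to 0 after 6 steps: need exactly 3 steps of +1 and 3 of -1.
Favorable paths: C(6,3) = 20
Total paths: 2^6 = 64
P = 20/64 = 5/16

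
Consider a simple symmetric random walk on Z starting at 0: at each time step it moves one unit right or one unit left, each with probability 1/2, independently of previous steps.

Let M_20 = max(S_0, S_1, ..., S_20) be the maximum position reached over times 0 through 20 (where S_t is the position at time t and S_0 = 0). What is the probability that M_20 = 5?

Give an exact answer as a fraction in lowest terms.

Let M_20 = max(S_0,...,S_20). Use the reflection principle: for j ≥ 1, #{paths with M_20 ≥ j} = #{S_20 ≥ j} + #{S_20 ≥ j+1}.
By reflection, #{M_20 ≥ 5} = #{S_20 ≥ 5} + #{S_20 ≥ 6} = 137980 + 137980 = 275960.
#{M_20 ≥ 6} = #{S_20 ≥ 6} + #{S_20 ≥ 7} = 137980 + 60460 = 198440.
#{M_20 = 5} = 275960 - 198440 = 77520.
P(M_20 = 5) = 77520/1048576 = 4845/65536

Answer: 4845/65536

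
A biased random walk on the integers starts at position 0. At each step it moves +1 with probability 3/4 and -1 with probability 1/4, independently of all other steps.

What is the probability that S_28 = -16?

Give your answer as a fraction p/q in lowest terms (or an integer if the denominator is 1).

Answer: 68660865/18014398509481984

Derivation:
To reach position -16 after 28 steps: need 6 steps of +1 and 22 steps of -1.
Number of such sequences: C(28,6) = 376740
Each has probability (3/4)^6 · (1/4)^22 = 729/72057594037927936
P = 376740 · 729/72057594037927936 = 68660865/18014398509481984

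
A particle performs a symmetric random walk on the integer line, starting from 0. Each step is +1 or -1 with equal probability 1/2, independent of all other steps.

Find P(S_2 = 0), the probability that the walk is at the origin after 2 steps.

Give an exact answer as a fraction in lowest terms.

Answer: 1/2

Derivation:
To return to 0 after 2 steps: need exactly 1 step of +1 and 1 of -1.
Favorable paths: C(2,1) = 2
Total paths: 2^2 = 4
P = 2/4 = 1/2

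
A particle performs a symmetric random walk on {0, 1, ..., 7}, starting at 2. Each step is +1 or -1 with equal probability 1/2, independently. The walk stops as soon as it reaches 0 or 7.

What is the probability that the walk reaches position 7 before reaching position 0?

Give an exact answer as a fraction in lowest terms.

Answer: 2/7

Derivation:
Symmetric walk (p = 1/2): the harmonic-function argument gives P(hit 7 before 0 | start at 2) = a/N.
P = 2/7 = 2/7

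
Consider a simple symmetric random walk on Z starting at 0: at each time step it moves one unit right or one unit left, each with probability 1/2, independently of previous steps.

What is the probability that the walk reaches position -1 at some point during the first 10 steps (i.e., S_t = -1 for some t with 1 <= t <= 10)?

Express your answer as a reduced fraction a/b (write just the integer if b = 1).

Count via complement. Let g(t,s) = #length-t paths at position s with S_1..S_t all ≠ -1.
g(t,s) = g(t-1,s-1) + g(t-1,s+1) for s ≠ -1; g(t,-1) = 0.
t=0: g(0,0)=1
t=1: g(1,1)=1
t=2: g(2,0)=1 g(2,2)=1
t=3: g(3,1)=2 g(3,3)=1
t=4: g(4,0)=2 g(4,2)=3 g(4,4)=1
t=5: g(5,1)=5 g(5,3)=4 g(5,5)=1
t=6: g(6,0)=5 g(6,2)=9 g(6,4)=5 g(6,6)=1
t=7: g(7,1)=14 g(7,3)=14 g(7,5)=6 g(7,7)=1
t=8: g(8,0)=14 g(8,2)=28 g(8,4)=20 g(8,6)=7 g(8,8)=1
t=9: g(9,1)=42 g(9,3)=48 g(9,5)=27 g(9,7)=8 g(9,9)=1
t=10: g(10,0)=42 g(10,2)=90 g(10,4)=75 g(10,6)=35 g(10,8)=9 g(10,10)=1
Paths never hitting -1: Σ_s g(10,s) = 252
Paths hitting -1: 2^10 - 252 = 772
P = 772/1024 = 193/256

Answer: 193/256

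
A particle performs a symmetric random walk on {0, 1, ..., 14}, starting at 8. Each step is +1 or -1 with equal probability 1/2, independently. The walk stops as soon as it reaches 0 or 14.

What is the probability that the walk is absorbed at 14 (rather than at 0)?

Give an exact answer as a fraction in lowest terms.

Symmetric walk (p = 1/2): the harmonic-function argument gives P(hit 14 before 0 | start at 8) = a/N.
P = 8/14 = 4/7

Answer: 4/7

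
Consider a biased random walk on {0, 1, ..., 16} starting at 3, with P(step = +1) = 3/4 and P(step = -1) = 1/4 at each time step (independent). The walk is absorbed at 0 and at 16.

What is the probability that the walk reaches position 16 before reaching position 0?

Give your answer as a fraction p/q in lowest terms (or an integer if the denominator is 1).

Answer: 20726199/21523360

Derivation:
Biased walk: p = 3/4, q = 1/4, r = q/p = 1/3
Gambler's ruin: P(hit 16 before 0 | start at 3) = (1 - r^a)/(1 - r^N)
r^3 = 1/27; r^16 = 1/43046721
P = (1 - 1/27) / (1 - 1/43046721) = 26/27 / 43046720/43046721 = 20726199/21523360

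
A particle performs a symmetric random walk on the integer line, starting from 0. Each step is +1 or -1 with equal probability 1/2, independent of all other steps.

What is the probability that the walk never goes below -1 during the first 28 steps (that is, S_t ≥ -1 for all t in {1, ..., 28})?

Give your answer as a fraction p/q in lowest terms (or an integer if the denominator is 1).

Let f(t,s) = #length-t paths at position s with S_1..S_t all ≥ -1.
f(t,s) = f(t-1,s-1) + f(t-1,s+1) for s ≥ -1; f(t,s) = 0 for s < -1.
t=0: f(0,0)=1
t=1: f(1,-1)=1 f(1,1)=1
t=2: f(2,0)=2 f(2,2)=1
t=3: f(3,-1)=2 f(3,1)=3 f(3,3)=1
t=4: f(4,0)=5 f(4,2)=4 f(4,4)=1
t=5: f(5,-1)=5 f(5,1)=9 f(5,3)=5 f(5,5)=1
t=6: f(6,0)=14 f(6,2)=14 f(6,4)=6 f(6,6)=1
t=7: f(7,-1)=14 f(7,1)=28 f(7,3)=20 f(7,5)=7 f(7,7)=1
t=8: f(8,0)=42 f(8,2)=48 f(8,4)=27 f(8,6)=8 f(8,8)=1
t=9: f(9,-1)=42 f(9,1)=90 f(9,3)=75 f(9,5)=35 f(9,7)=9 f(9,9)=1
t=10: f(10,0)=132 f(10,2)=165 f(10,4)=110 f(10,6)=44 f(10,8)=10 f(10,10)=1
t=11: f(11,-1)=132 f(11,1)=297 f(11,3)=275 f(11,5)=154 f(11,7)=54 f(11,9)=11 f(11,11)=1
t=12: f(12,0)=429 f(12,2)=572 f(12,4)=429 f(12,6)=208 f(12,8)=65 f(12,10)=12 f(12,12)=1
t=13: f(13,-1)=429 f(13,1)=1001 f(13,3)=1001 f(13,5)=637 f(13,7)=273 f(13,9)=77 f(13,11)=13 f(13,13)=1
t=14: f(14,0)=1430 f(14,2)=2002 f(14,4)=1638 f(14,6)=910 f(14,8)=350 f(14,10)=90 f(14,12)=14 f(14,14)=1
t=15: f(15,-1)=1430 f(15,1)=3432 f(15,3)=3640 f(15,5)=2548 f(15,7)=1260 f(15,9)=440 f(15,11)=104 f(15,13)=15 f(15,15)=1
t=16: f(16,0)=4862 f(16,2)=7072 f(16,4)=6188 f(16,6)=3808 f(16,8)=1700 f(16,10)=544 f(16,12)=119 f(16,14)=16 f(16,16)=1
t=17: f(17,-1)=4862 f(17,1)=11934 f(17,3)=13260 f(17,5)=9996 f(17,7)=5508 f(17,9)=2244 f(17,11)=663 f(17,13)=135 f(17,15)=17 f(17,17)=1
t=18: f(18,0)=16796 f(18,2)=25194 f(18,4)=23256 f(18,6)=15504 f(18,8)=7752 f(18,10)=2907 f(18,12)=798 f(18,14)=152 f(18,16)=18 f(18,18)=1
t=19: f(19,-1)=16796 f(19,1)=41990 f(19,3)=48450 f(19,5)=38760 f(19,7)=23256 f(19,9)=10659 f(19,11)=3705 f(19,13)=950 f(19,15)=170 f(19,17)=19 f(19,19)=1
t=20: f(20,0)=58786 f(20,2)=90440 f(20,4)=87210 f(20,6)=62016 f(20,8)=33915 f(20,10)=14364 f(20,12)=4655 f(20,14)=1120 f(20,16)=189 f(20,18)=20 f(20,20)=1
t=21: f(21,-1)=58786 f(21,1)=149226 f(21,3)=177650 f(21,5)=149226 f(21,7)=95931 f(21,9)=48279 f(21,11)=19019 f(21,13)=5775 f(21,15)=1309 f(21,17)=209 f(21,19)=21 f(21,21)=1
t=22: f(22,0)=208012 f(22,2)=326876 f(22,4)=326876 f(22,6)=245157 f(22,8)=144210 f(22,10)=67298 f(22,12)=24794 f(22,14)=7084 f(22,16)=1518 f(22,18)=230 f(22,20)=22 f(22,22)=1
t=23: f(23,-1)=208012 f(23,1)=534888 f(23,3)=653752 f(23,5)=572033 f(23,7)=389367 f(23,9)=211508 f(23,11)=92092 f(23,13)=31878 f(23,15)=8602 f(23,17)=1748 f(23,19)=252 f(23,21)=23 f(23,23)=1
t=24: f(24,0)=742900 f(24,2)=1188640 f(24,4)=1225785 f(24,6)=961400 f(24,8)=600875 f(24,10)=303600 f(24,12)=123970 f(24,14)=40480 f(24,16)=10350 f(24,18)=2000 f(24,20)=275 f(24,22)=24 f(24,24)=1
t=25: f(25,-1)=742900 f(25,1)=1931540 f(25,3)=2414425 f(25,5)=2187185 f(25,7)=1562275 f(25,9)=904475 f(25,11)=427570 f(25,13)=164450 f(25,15)=50830 f(25,17)=12350 f(25,19)=2275 f(25,21)=299 f(25,23)=25 f(25,25)=1
t=26: f(26,0)=2674440 f(26,2)=4345965 f(26,4)=4601610 f(26,6)=3749460 f(26,8)=2466750 f(26,10)=1332045 f(26,12)=592020 f(26,14)=215280 f(26,16)=63180 f(26,18)=14625 f(26,20)=2574 f(26,22)=324 f(26,24)=26 f(26,26)=1
t=27: f(27,-1)=2674440 f(27,1)=7020405 f(27,3)=8947575 f(27,5)=8351070 f(27,7)=6216210 f(27,9)=3798795 f(27,11)=1924065 f(27,13)=807300 f(27,15)=278460 f(27,17)=77805 f(27,19)=17199 f(27,21)=2898 f(27,23)=350 f(27,25)=27 f(27,27)=1
t=28: f(28,0)=9694845 f(28,2)=15967980 f(28,4)=17298645 f(28,6)=14567280 f(28,8)=10015005 f(28,10)=5722860 f(28,12)=2731365 f(28,14)=1085760 f(28,16)=356265 f(28,18)=95004 f(28,20)=20097 f(28,22)=3248 f(28,24)=377 f(28,26)=28 f(28,28)=1
Σ_s f(28,s) = 77558760
P = 77558760/268435456 = 9694845/33554432

Answer: 9694845/33554432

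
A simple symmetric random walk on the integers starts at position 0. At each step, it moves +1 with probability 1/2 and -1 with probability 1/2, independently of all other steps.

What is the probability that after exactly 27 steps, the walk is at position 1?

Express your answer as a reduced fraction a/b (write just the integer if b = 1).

Answer: 5014575/33554432

Derivation:
To reach position 1 after 27 steps: need 14 steps of +1 and 13 of -1.
Favorable paths: C(27,14) = 20058300
Total paths: 2^27 = 134217728
P = 20058300/134217728 = 5014575/33554432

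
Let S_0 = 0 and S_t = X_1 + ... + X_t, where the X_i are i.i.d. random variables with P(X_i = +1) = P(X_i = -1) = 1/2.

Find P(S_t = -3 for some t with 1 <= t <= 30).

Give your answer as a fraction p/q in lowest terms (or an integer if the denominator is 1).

Answer: 313889477/536870912

Derivation:
Count via complement. Let g(t,s) = #length-t paths at position s with S_1..S_t all ≠ -3.
g(t,s) = g(t-1,s-1) + g(t-1,s+1) for s ≠ -3; g(t,-3) = 0.
t=0: g(0,0)=1
t=1: g(1,-1)=1 g(1,1)=1
t=2: g(2,-2)=1 g(2,0)=2 g(2,2)=1
t=3: g(3,-1)=3 g(3,1)=3 g(3,3)=1
t=4: g(4,-2)=3 g(4,0)=6 g(4,2)=4 g(4,4)=1
t=5: g(5,-1)=9 g(5,1)=10 g(5,3)=5 g(5,5)=1
t=6: g(6,-2)=9 g(6,0)=19 g(6,2)=15 g(6,4)=6 g(6,6)=1
t=7: g(7,-1)=28 g(7,1)=34 g(7,3)=21 g(7,5)=7 g(7,7)=1
t=8: g(8,-2)=28 g(8,0)=62 g(8,2)=55 g(8,4)=28 g(8,6)=8 g(8,8)=1
t=9: g(9,-1)=90 g(9,1)=117 g(9,3)=83 g(9,5)=36 g(9,7)=9 g(9,9)=1
t=10: g(10,-2)=90 g(10,0)=207 g(10,2)=200 g(10,4)=119 g(10,6)=45 g(10,8)=10 g(10,10)=1
t=11: g(11,-1)=297 g(11,1)=407 g(11,3)=319 g(11,5)=164 g(11,7)=55 g(11,9)=11 g(11,11)=1
t=12: g(12,-2)=297 g(12,0)=704 g(12,2)=726 g(12,4)=483 g(12,6)=219 g(12,8)=66 g(12,10)=12 g(12,12)=1
t=13: g(13,-1)=1001 g(13,1)=1430 g(13,3)=1209 g(13,5)=702 g(13,7)=285 g(13,9)=78 g(13,11)=13 g(13,13)=1
t=14: g(14,-2)=1001 g(14,0)=2431 g(14,2)=2639 g(14,4)=1911 g(14,6)=987 g(14,8)=363 g(14,10)=91 g(14,12)=14 g(14,14)=1
t=15: g(15,-1)=3432 g(15,1)=5070 g(15,3)=4550 g(15,5)=2898 g(15,7)=1350 g(15,9)=454 g(15,11)=105 g(15,13)=15 g(15,15)=1
t=16: g(16,-2)=3432 g(16,0)=8502 g(16,2)=9620 g(16,4)=7448 g(16,6)=4248 g(16,8)=1804 g(16,10)=559 g(16,12)=120 g(16,14)=16 g(16,16)=1
t=17: g(17,-1)=11934 g(17,1)=18122 g(17,3)=17068 g(17,5)=11696 g(17,7)=6052 g(17,9)=2363 g(17,11)=679 g(17,13)=136 g(17,15)=17 g(17,17)=1
t=18: g(18,-2)=11934 g(18,0)=30056 g(18,2)=35190 g(18,4)=28764 g(18,6)=17748 g(18,8)=8415 g(18,10)=3042 g(18,12)=815 g(18,14)=153 g(18,16)=18 g(18,18)=1
t=19: g(19,-1)=41990 g(19,1)=65246 g(19,3)=63954 g(19,5)=46512 g(19,7)=26163 g(19,9)=11457 g(19,11)=3857 g(19,13)=968 g(19,15)=171 g(19,17)=19 g(19,19)=1
t=20: g(20,-2)=41990 g(20,0)=107236 g(20,2)=129200 g(20,4)=110466 g(20,6)=72675 g(20,8)=37620 g(20,10)=15314 g(20,12)=4825 g(20,14)=1139 g(20,16)=190 g(20,18)=20 g(20,20)=1
t=21: g(21,-1)=149226 g(21,1)=236436 g(21,3)=239666 g(21,5)=183141 g(21,7)=110295 g(21,9)=52934 g(21,11)=20139 g(21,13)=5964 g(21,15)=1329 g(21,17)=210 g(21,19)=21 g(21,21)=1
t=22: g(22,-2)=149226 g(22,0)=385662 g(22,2)=476102 g(22,4)=422807 g(22,6)=293436 g(22,8)=163229 g(22,10)=73073 g(22,12)=26103 g(22,14)=7293 g(22,16)=1539 g(22,18)=231 g(22,20)=22 g(22,22)=1
t=23: g(23,-1)=534888 g(23,1)=861764 g(23,3)=898909 g(23,5)=716243 g(23,7)=456665 g(23,9)=236302 g(23,11)=99176 g(23,13)=33396 g(23,15)=8832 g(23,17)=1770 g(23,19)=253 g(23,21)=23 g(23,23)=1
t=24: g(24,-2)=534888 g(24,0)=1396652 g(24,2)=1760673 g(24,4)=1615152 g(24,6)=1172908 g(24,8)=692967 g(24,10)=335478 g(24,12)=132572 g(24,14)=42228 g(24,16)=10602 g(24,18)=2023 g(24,20)=276 g(24,22)=24 g(24,24)=1
t=25: g(25,-1)=1931540 g(25,1)=3157325 g(25,3)=3375825 g(25,5)=2788060 g(25,7)=1865875 g(25,9)=1028445 g(25,11)=468050 g(25,13)=174800 g(25,15)=52830 g(25,17)=12625 g(25,19)=2299 g(25,21)=300 g(25,23)=25 g(25,25)=1
t=26: g(26,-2)=1931540 g(26,0)=5088865 g(26,2)=6533150 g(26,4)=6163885 g(26,6)=4653935 g(26,8)=2894320 g(26,10)=1496495 g(26,12)=642850 g(26,14)=227630 g(26,16)=65455 g(26,18)=14924 g(26,20)=2599 g(26,22)=325 g(26,24)=26 g(26,26)=1
t=27: g(27,-1)=7020405 g(27,1)=11622015 g(27,3)=12697035 g(27,5)=10817820 g(27,7)=7548255 g(27,9)=4390815 g(27,11)=2139345 g(27,13)=870480 g(27,15)=293085 g(27,17)=80379 g(27,19)=17523 g(27,21)=2924 g(27,23)=351 g(27,25)=27 g(27,27)=1
t=28: g(28,-2)=7020405 g(28,0)=18642420 g(28,2)=24319050 g(28,4)=23514855 g(28,6)=18366075 g(28,8)=11939070 g(28,10)=6530160 g(28,12)=3009825 g(28,14)=1163565 g(28,16)=373464 g(28,18)=97902 g(28,20)=20447 g(28,22)=3275 g(28,24)=378 g(28,26)=28 g(28,28)=1
t=29: g(29,-1)=25662825 g(29,1)=42961470 g(29,3)=47833905 g(29,5)=41880930 g(29,7)=30305145 g(29,9)=18469230 g(29,11)=9539985 g(29,13)=4173390 g(29,15)=1537029 g(29,17)=471366 g(29,19)=118349 g(29,21)=23722 g(29,23)=3653 g(29,25)=406 g(29,27)=29 g(29,29)=1
t=30: g(30,-2)=25662825 g(30,0)=68624295 g(30,2)=90795375 g(30,4)=89714835 g(30,6)=72186075 g(30,8)=48774375 g(30,10)=28009215 g(30,12)=13713375 g(30,14)=5710419 g(30,16)=2008395 g(30,18)=589715 g(30,20)=142071 g(30,22)=27375 g(30,24)=4059 g(30,26)=435 g(30,28)=30 g(30,30)=1
Paths never hitting -3: Σ_s g(30,s) = 445962870
Paths hitting -3: 2^30 - 445962870 = 627778954
P = 627778954/1073741824 = 313889477/536870912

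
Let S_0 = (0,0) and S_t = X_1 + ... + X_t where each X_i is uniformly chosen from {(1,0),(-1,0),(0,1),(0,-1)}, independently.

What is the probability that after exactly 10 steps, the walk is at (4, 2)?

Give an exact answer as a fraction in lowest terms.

Let h be the number of horizontal steps (so 10-h are vertical). To end at (4,2) need (h+4)/2 right-steps and ((10-h)+2)/2 up-steps.
Sum over h with 4 ≤ h ≤ 8, h ≡ 0 (mod 2), 10-h ≡ 0 (mod 2):
h=4: C(10,4)·C(4,4)·C(6,4) = 210·1·15 = 3150
h=6: C(10,6)·C(6,5)·C(4,3) = 210·6·4 = 5040
h=8: C(10,8)·C(8,6)·C(2,2) = 45·28·1 = 1260
Total favorable: 9450
Total paths: 4^10 = 1048576
P = 9450/1048576 = 4725/524288

Answer: 4725/524288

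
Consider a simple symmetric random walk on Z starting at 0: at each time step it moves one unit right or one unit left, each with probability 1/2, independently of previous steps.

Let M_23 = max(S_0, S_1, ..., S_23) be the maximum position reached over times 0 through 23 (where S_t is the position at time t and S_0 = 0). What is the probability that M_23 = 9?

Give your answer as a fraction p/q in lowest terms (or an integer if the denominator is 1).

Answer: 245157/8388608

Derivation:
Let M_23 = max(S_0,...,S_23). Use the reflection principle: for j ≥ 1, #{paths with M_23 ≥ j} = #{S_23 ≥ j} + #{S_23 ≥ j+1}.
By reflection, #{M_23 ≥ 9} = #{S_23 ≥ 9} + #{S_23 ≥ 10} = 390656 + 145499 = 536155.
#{M_23 ≥ 10} = #{S_23 ≥ 10} + #{S_23 ≥ 11} = 145499 + 145499 = 290998.
#{M_23 = 9} = 536155 - 290998 = 245157.
P(M_23 = 9) = 245157/8388608 = 245157/8388608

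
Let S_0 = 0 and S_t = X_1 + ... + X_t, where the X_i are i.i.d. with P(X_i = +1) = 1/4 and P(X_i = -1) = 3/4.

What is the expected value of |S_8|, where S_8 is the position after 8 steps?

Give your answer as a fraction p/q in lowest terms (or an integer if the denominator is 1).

S_8 takes values m ≡ 0 (mod 2) with |m| ≤ 8; P(S_8=m) = C(8,(8+m)/2) · (1/4)^((8+m)/2) · (3/4)^((8-m)/2).
Distribution: P(S=-8)=6561/65536, P(S=-6)=2187/8192, P(S=-4)=5103/16384, P(S=-2)=1701/8192, P(S=0)=2835/32768, P(S=2)=189/8192, P(S=4)=63/16384, P(S=6)=3/8192, P(S=8)=1/65536
E[|S_8|] = Σ_m |m|·P(S_8=m) = 16907/4096

Answer: 16907/4096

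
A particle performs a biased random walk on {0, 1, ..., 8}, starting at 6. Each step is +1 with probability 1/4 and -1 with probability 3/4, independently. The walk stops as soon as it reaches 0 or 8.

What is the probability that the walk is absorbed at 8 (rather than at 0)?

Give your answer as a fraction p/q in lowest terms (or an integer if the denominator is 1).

Biased walk: p = 1/4, q = 3/4, r = q/p = 3
Gambler's ruin: P(hit 8 before 0 | start at 6) = (1 - r^a)/(1 - r^N)
r^6 = 729; r^8 = 6561
P = (1 - 729) / (1 - 6561) = -728 / -6560 = 91/820

Answer: 91/820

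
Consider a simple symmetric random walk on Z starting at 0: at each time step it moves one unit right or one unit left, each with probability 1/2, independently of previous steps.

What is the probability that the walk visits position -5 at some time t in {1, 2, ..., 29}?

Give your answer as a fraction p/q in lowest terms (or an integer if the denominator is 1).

Answer: 194129627/536870912

Derivation:
Count via complement. Let g(t,s) = #length-t paths at position s with S_1..S_t all ≠ -5.
g(t,s) = g(t-1,s-1) + g(t-1,s+1) for s ≠ -5; g(t,-5) = 0.
t=0: g(0,0)=1
t=1: g(1,-1)=1 g(1,1)=1
t=2: g(2,-2)=1 g(2,0)=2 g(2,2)=1
t=3: g(3,-3)=1 g(3,-1)=3 g(3,1)=3 g(3,3)=1
t=4: g(4,-4)=1 g(4,-2)=4 g(4,0)=6 g(4,2)=4 g(4,4)=1
t=5: g(5,-3)=5 g(5,-1)=10 g(5,1)=10 g(5,3)=5 g(5,5)=1
t=6: g(6,-4)=5 g(6,-2)=15 g(6,0)=20 g(6,2)=15 g(6,4)=6 g(6,6)=1
t=7: g(7,-3)=20 g(7,-1)=35 g(7,1)=35 g(7,3)=21 g(7,5)=7 g(7,7)=1
t=8: g(8,-4)=20 g(8,-2)=55 g(8,0)=70 g(8,2)=56 g(8,4)=28 g(8,6)=8 g(8,8)=1
t=9: g(9,-3)=75 g(9,-1)=125 g(9,1)=126 g(9,3)=84 g(9,5)=36 g(9,7)=9 g(9,9)=1
t=10: g(10,-4)=75 g(10,-2)=200 g(10,0)=251 g(10,2)=210 g(10,4)=120 g(10,6)=45 g(10,8)=10 g(10,10)=1
t=11: g(11,-3)=275 g(11,-1)=451 g(11,1)=461 g(11,3)=330 g(11,5)=165 g(11,7)=55 g(11,9)=11 g(11,11)=1
t=12: g(12,-4)=275 g(12,-2)=726 g(12,0)=912 g(12,2)=791 g(12,4)=495 g(12,6)=220 g(12,8)=66 g(12,10)=12 g(12,12)=1
t=13: g(13,-3)=1001 g(13,-1)=1638 g(13,1)=1703 g(13,3)=1286 g(13,5)=715 g(13,7)=286 g(13,9)=78 g(13,11)=13 g(13,13)=1
t=14: g(14,-4)=1001 g(14,-2)=2639 g(14,0)=3341 g(14,2)=2989 g(14,4)=2001 g(14,6)=1001 g(14,8)=364 g(14,10)=91 g(14,12)=14 g(14,14)=1
t=15: g(15,-3)=3640 g(15,-1)=5980 g(15,1)=6330 g(15,3)=4990 g(15,5)=3002 g(15,7)=1365 g(15,9)=455 g(15,11)=105 g(15,13)=15 g(15,15)=1
t=16: g(16,-4)=3640 g(16,-2)=9620 g(16,0)=12310 g(16,2)=11320 g(16,4)=7992 g(16,6)=4367 g(16,8)=1820 g(16,10)=560 g(16,12)=120 g(16,14)=16 g(16,16)=1
t=17: g(17,-3)=13260 g(17,-1)=21930 g(17,1)=23630 g(17,3)=19312 g(17,5)=12359 g(17,7)=6187 g(17,9)=2380 g(17,11)=680 g(17,13)=136 g(17,15)=17 g(17,17)=1
t=18: g(18,-4)=13260 g(18,-2)=35190 g(18,0)=45560 g(18,2)=42942 g(18,4)=31671 g(18,6)=18546 g(18,8)=8567 g(18,10)=3060 g(18,12)=816 g(18,14)=153 g(18,16)=18 g(18,18)=1
t=19: g(19,-3)=48450 g(19,-1)=80750 g(19,1)=88502 g(19,3)=74613 g(19,5)=50217 g(19,7)=27113 g(19,9)=11627 g(19,11)=3876 g(19,13)=969 g(19,15)=171 g(19,17)=19 g(19,19)=1
t=20: g(20,-4)=48450 g(20,-2)=129200 g(20,0)=169252 g(20,2)=163115 g(20,4)=124830 g(20,6)=77330 g(20,8)=38740 g(20,10)=15503 g(20,12)=4845 g(20,14)=1140 g(20,16)=190 g(20,18)=20 g(20,20)=1
t=21: g(21,-3)=177650 g(21,-1)=298452 g(21,1)=332367 g(21,3)=287945 g(21,5)=202160 g(21,7)=116070 g(21,9)=54243 g(21,11)=20348 g(21,13)=5985 g(21,15)=1330 g(21,17)=210 g(21,19)=21 g(21,21)=1
t=22: g(22,-4)=177650 g(22,-2)=476102 g(22,0)=630819 g(22,2)=620312 g(22,4)=490105 g(22,6)=318230 g(22,8)=170313 g(22,10)=74591 g(22,12)=26333 g(22,14)=7315 g(22,16)=1540 g(22,18)=231 g(22,20)=22 g(22,22)=1
t=23: g(23,-3)=653752 g(23,-1)=1106921 g(23,1)=1251131 g(23,3)=1110417 g(23,5)=808335 g(23,7)=488543 g(23,9)=244904 g(23,11)=100924 g(23,13)=33648 g(23,15)=8855 g(23,17)=1771 g(23,19)=253 g(23,21)=23 g(23,23)=1
t=24: g(24,-4)=653752 g(24,-2)=1760673 g(24,0)=2358052 g(24,2)=2361548 g(24,4)=1918752 g(24,6)=1296878 g(24,8)=733447 g(24,10)=345828 g(24,12)=134572 g(24,14)=42503 g(24,16)=10626 g(24,18)=2024 g(24,20)=276 g(24,22)=24 g(24,24)=1
t=25: g(25,-3)=2414425 g(25,-1)=4118725 g(25,1)=4719600 g(25,3)=4280300 g(25,5)=3215630 g(25,7)=2030325 g(25,9)=1079275 g(25,11)=480400 g(25,13)=177075 g(25,15)=53129 g(25,17)=12650 g(25,19)=2300 g(25,21)=300 g(25,23)=25 g(25,25)=1
t=26: g(26,-4)=2414425 g(26,-2)=6533150 g(26,0)=8838325 g(26,2)=8999900 g(26,4)=7495930 g(26,6)=5245955 g(26,8)=3109600 g(26,10)=1559675 g(26,12)=657475 g(26,14)=230204 g(26,16)=65779 g(26,18)=14950 g(26,20)=2600 g(26,22)=325 g(26,24)=26 g(26,26)=1
t=27: g(27,-3)=8947575 g(27,-1)=15371475 g(27,1)=17838225 g(27,3)=16495830 g(27,5)=12741885 g(27,7)=8355555 g(27,9)=4669275 g(27,11)=2217150 g(27,13)=887679 g(27,15)=295983 g(27,17)=80729 g(27,19)=17550 g(27,21)=2925 g(27,23)=351 g(27,25)=27 g(27,27)=1
t=28: g(28,-4)=8947575 g(28,-2)=24319050 g(28,0)=33209700 g(28,2)=34334055 g(28,4)=29237715 g(28,6)=21097440 g(28,8)=13024830 g(28,10)=6886425 g(28,12)=3104829 g(28,14)=1183662 g(28,16)=376712 g(28,18)=98279 g(28,20)=20475 g(28,22)=3276 g(28,24)=378 g(28,26)=28 g(28,28)=1
t=29: g(29,-3)=33266625 g(29,-1)=57528750 g(29,1)=67543755 g(29,3)=63571770 g(29,5)=50335155 g(29,7)=34122270 g(29,9)=19911255 g(29,11)=9991254 g(29,13)=4288491 g(29,15)=1560374 g(29,17)=474991 g(29,19)=118754 g(29,21)=23751 g(29,23)=3654 g(29,25)=406 g(29,27)=29 g(29,29)=1
Paths never hitting -5: Σ_s g(29,s) = 342741285
Paths hitting -5: 2^29 - 342741285 = 194129627
P = 194129627/536870912 = 194129627/536870912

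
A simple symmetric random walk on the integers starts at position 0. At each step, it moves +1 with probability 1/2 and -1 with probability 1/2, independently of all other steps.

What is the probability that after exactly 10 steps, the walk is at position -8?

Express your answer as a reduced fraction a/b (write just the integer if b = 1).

To reach position -8 after 10 steps: need 1 step of +1 and 9 of -1.
Favorable paths: C(10,1) = 10
Total paths: 2^10 = 1024
P = 10/1024 = 5/512

Answer: 5/512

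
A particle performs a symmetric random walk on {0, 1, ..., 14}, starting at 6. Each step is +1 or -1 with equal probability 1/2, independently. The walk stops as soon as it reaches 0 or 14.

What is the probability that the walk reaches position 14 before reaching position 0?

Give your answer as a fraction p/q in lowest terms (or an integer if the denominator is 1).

Symmetric walk (p = 1/2): the harmonic-function argument gives P(hit 14 before 0 | start at 6) = a/N.
P = 6/14 = 3/7

Answer: 3/7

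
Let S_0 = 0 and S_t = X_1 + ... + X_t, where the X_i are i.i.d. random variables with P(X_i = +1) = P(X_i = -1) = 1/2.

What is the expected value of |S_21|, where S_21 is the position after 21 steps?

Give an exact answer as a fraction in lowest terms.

Answer: 969969/262144

Derivation:
S_21 takes values m ≡ 1 (mod 2) with |m| ≤ 21; P(S_21=m) = C(21,(21+m)/2)/2^21.
Total paths: 2^21 = 2097152
Distribution: P(S=-21)=1/2097152, P(S=-19)=21/2097152, P(S=-17)=210/2097152, P(S=-15)=1330/2097152, P(S=-13)=5985/2097152, P(S=-11)=20349/2097152, P(S=-9)=54264/2097152, P(S=-7)=116280/2097152, P(S=-5)=203490/2097152, P(S=-3)=293930/2097152, P(S=-1)=352716/2097152, P(S=1)=352716/2097152, P(S=3)=293930/2097152, P(S=5)=203490/2097152, P(S=7)=116280/2097152, P(S=9)=54264/2097152, P(S=11)=20349/2097152, P(S=13)=5985/2097152, P(S=15)=1330/2097152, P(S=17)=210/2097152, P(S=19)=21/2097152, P(S=21)=1/2097152
E[|S_21|] = Σ_m |m|·P(S_21=m) = 7759752/2097152 = 969969/262144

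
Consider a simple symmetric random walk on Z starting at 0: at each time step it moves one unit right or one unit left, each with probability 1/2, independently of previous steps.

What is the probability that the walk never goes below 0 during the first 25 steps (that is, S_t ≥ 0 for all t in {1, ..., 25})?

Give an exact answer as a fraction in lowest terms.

Let f(t,s) = #length-t paths at position s with S_1..S_t all ≥ 0.
f(t,s) = f(t-1,s-1) + f(t-1,s+1) for s ≥ 0; f(t,s) = 0 for s < 0.
t=0: f(0,0)=1
t=1: f(1,1)=1
t=2: f(2,0)=1 f(2,2)=1
t=3: f(3,1)=2 f(3,3)=1
t=4: f(4,0)=2 f(4,2)=3 f(4,4)=1
t=5: f(5,1)=5 f(5,3)=4 f(5,5)=1
t=6: f(6,0)=5 f(6,2)=9 f(6,4)=5 f(6,6)=1
t=7: f(7,1)=14 f(7,3)=14 f(7,5)=6 f(7,7)=1
t=8: f(8,0)=14 f(8,2)=28 f(8,4)=20 f(8,6)=7 f(8,8)=1
t=9: f(9,1)=42 f(9,3)=48 f(9,5)=27 f(9,7)=8 f(9,9)=1
t=10: f(10,0)=42 f(10,2)=90 f(10,4)=75 f(10,6)=35 f(10,8)=9 f(10,10)=1
t=11: f(11,1)=132 f(11,3)=165 f(11,5)=110 f(11,7)=44 f(11,9)=10 f(11,11)=1
t=12: f(12,0)=132 f(12,2)=297 f(12,4)=275 f(12,6)=154 f(12,8)=54 f(12,10)=11 f(12,12)=1
t=13: f(13,1)=429 f(13,3)=572 f(13,5)=429 f(13,7)=208 f(13,9)=65 f(13,11)=12 f(13,13)=1
t=14: f(14,0)=429 f(14,2)=1001 f(14,4)=1001 f(14,6)=637 f(14,8)=273 f(14,10)=77 f(14,12)=13 f(14,14)=1
t=15: f(15,1)=1430 f(15,3)=2002 f(15,5)=1638 f(15,7)=910 f(15,9)=350 f(15,11)=90 f(15,13)=14 f(15,15)=1
t=16: f(16,0)=1430 f(16,2)=3432 f(16,4)=3640 f(16,6)=2548 f(16,8)=1260 f(16,10)=440 f(16,12)=104 f(16,14)=15 f(16,16)=1
t=17: f(17,1)=4862 f(17,3)=7072 f(17,5)=6188 f(17,7)=3808 f(17,9)=1700 f(17,11)=544 f(17,13)=119 f(17,15)=16 f(17,17)=1
t=18: f(18,0)=4862 f(18,2)=11934 f(18,4)=13260 f(18,6)=9996 f(18,8)=5508 f(18,10)=2244 f(18,12)=663 f(18,14)=135 f(18,16)=17 f(18,18)=1
t=19: f(19,1)=16796 f(19,3)=25194 f(19,5)=23256 f(19,7)=15504 f(19,9)=7752 f(19,11)=2907 f(19,13)=798 f(19,15)=152 f(19,17)=18 f(19,19)=1
t=20: f(20,0)=16796 f(20,2)=41990 f(20,4)=48450 f(20,6)=38760 f(20,8)=23256 f(20,10)=10659 f(20,12)=3705 f(20,14)=950 f(20,16)=170 f(20,18)=19 f(20,20)=1
t=21: f(21,1)=58786 f(21,3)=90440 f(21,5)=87210 f(21,7)=62016 f(21,9)=33915 f(21,11)=14364 f(21,13)=4655 f(21,15)=1120 f(21,17)=189 f(21,19)=20 f(21,21)=1
t=22: f(22,0)=58786 f(22,2)=149226 f(22,4)=177650 f(22,6)=149226 f(22,8)=95931 f(22,10)=48279 f(22,12)=19019 f(22,14)=5775 f(22,16)=1309 f(22,18)=209 f(22,20)=21 f(22,22)=1
t=23: f(23,1)=208012 f(23,3)=326876 f(23,5)=326876 f(23,7)=245157 f(23,9)=144210 f(23,11)=67298 f(23,13)=24794 f(23,15)=7084 f(23,17)=1518 f(23,19)=230 f(23,21)=22 f(23,23)=1
t=24: f(24,0)=208012 f(24,2)=534888 f(24,4)=653752 f(24,6)=572033 f(24,8)=389367 f(24,10)=211508 f(24,12)=92092 f(24,14)=31878 f(24,16)=8602 f(24,18)=1748 f(24,20)=252 f(24,22)=23 f(24,24)=1
t=25: f(25,1)=742900 f(25,3)=1188640 f(25,5)=1225785 f(25,7)=961400 f(25,9)=600875 f(25,11)=303600 f(25,13)=123970 f(25,15)=40480 f(25,17)=10350 f(25,19)=2000 f(25,21)=275 f(25,23)=24 f(25,25)=1
Σ_s f(25,s) = 5200300
P = 5200300/33554432 = 1300075/8388608

Answer: 1300075/8388608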